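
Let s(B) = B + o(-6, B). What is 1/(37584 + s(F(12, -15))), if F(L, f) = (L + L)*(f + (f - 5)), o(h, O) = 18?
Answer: 1/36762 ≈ 2.7202e-5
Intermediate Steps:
F(L, f) = 2*L*(-5 + 2*f) (F(L, f) = (2*L)*(f + (-5 + f)) = (2*L)*(-5 + 2*f) = 2*L*(-5 + 2*f))
s(B) = 18 + B (s(B) = B + 18 = 18 + B)
1/(37584 + s(F(12, -15))) = 1/(37584 + (18 + 2*12*(-5 + 2*(-15)))) = 1/(37584 + (18 + 2*12*(-5 - 30))) = 1/(37584 + (18 + 2*12*(-35))) = 1/(37584 + (18 - 840)) = 1/(37584 - 822) = 1/36762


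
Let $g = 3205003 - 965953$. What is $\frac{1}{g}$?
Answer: $\frac{1}{2239050} \approx 4.4662 \cdot 10^{-7}$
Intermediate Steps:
$g = 2239050$ ($g = 3205003 - 965953 = 2239050$)
$\frac{1}{g} = \frac{1}{2239050}$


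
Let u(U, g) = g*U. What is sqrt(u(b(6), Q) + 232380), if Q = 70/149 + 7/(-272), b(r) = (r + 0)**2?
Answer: 3*sqrt(662699258321)/5066 ≈ 482.07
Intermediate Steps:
b(r) = r**2
Q = 17997/40528 (Q = 70*(1/149) + 7*(-1/272) = 70/149 - 7/272 = 17997/40528 ≈ 0.44406)
u(U, g) = U*g
sqrt(u(b(6), Q) + 232380) = sqrt(6**2*(17997/40528) + 232380) = sqrt(36*(17997/40528) + 232380) = sqrt(161973/10132 + 232380) = sqrt(2354636133/10132) = 3*sqrt(662699258321)/5066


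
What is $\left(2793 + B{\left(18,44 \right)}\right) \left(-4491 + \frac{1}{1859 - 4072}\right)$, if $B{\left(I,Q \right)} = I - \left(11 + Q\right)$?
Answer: $- \frac{27390737504}{2213} \approx -1.2377 \cdot 10^{7}$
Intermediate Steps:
$B{\left(I,Q \right)} = -11 + I - Q$
$\left(2793 + B{\left(18,44 \right)}\right) \left(-4491 + \frac{1}{1859 - 4072}\right) = \left(2793 - 37\right) \left(-4491 + \frac{1}{1859 - 4072}\right) = \left(2793 - 37\right) \left(-4491 + \frac{1}{-2213}\right) = \left(2793 - 37\right) \left(-4491 - \frac{1}{2213}\right) = 2756 \left(- \frac{9938584}{2213}\right) = - \frac{27390737504}{2213}$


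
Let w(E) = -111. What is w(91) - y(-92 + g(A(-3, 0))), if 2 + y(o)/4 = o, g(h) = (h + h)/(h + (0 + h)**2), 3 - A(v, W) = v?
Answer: 1847/7 ≈ 263.86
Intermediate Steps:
A(v, W) = 3 - v
g(h) = 2*h/(h + h**2) (g(h) = (2*h)/(h + h**2) = 2*h/(h + h**2))
y(o) = -8 + 4*o
w(91) - y(-92 + g(A(-3, 0))) = -111 - (-8 + 4*(-92 + 2/(1 + (3 - 1*(-3))))) = -111 - (-8 + 4*(-92 + 2/(1 + (3 + 3)))) = -111 - (-8 + 4*(-92 + 2/(1 + 6))) = -111 - (-8 + 4*(-92 + 2/7)) = -111 - (-8 + 4*(-642/7)) = -111 - (-8 - 2568/7) = -111 - 1*(-2624/7) = -111 + 2624/7 = 1847/7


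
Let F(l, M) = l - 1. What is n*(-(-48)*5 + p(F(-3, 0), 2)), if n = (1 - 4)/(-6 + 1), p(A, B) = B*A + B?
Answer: 702/5 ≈ 140.40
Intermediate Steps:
F(l, M) = -1 + l
p(A, B) = B + A*B (p(A, B) = A*B + B = B + A*B)
n = ⅗ (n = -3/(-5) = -3*(-⅕) = ⅗ ≈ 0.60000)
n*(-(-48)*5 + p(F(-3, 0), 2)) = 3*(-(-48)*5 + 2*(1 + (-1 - 3)))/5 = 3*(-16*(-15) + 2*(1 - 4))/5 = 3*(240 + 2*(-3))/5 = 3*(240 - 6)/5 = (⅗)*234 = 702/5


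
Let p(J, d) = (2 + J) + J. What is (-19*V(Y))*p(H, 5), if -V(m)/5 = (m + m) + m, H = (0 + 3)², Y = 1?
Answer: 5700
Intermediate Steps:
H = 9 (H = 3² = 9)
p(J, d) = 2 + 2*J
V(m) = -15*m (V(m) = -5*((m + m) + m) = -5*(2*m + m) = -15*m)
(-19*V(Y))*p(H, 5) = (-(-285))*(2 + 2*9) = (-19*(-15))*(2 + 18) = 285*20 = 5700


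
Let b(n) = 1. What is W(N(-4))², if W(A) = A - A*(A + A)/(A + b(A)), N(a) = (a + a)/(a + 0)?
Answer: 4/9 ≈ 0.44444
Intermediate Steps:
N(a) = 2 (N(a) = (2*a)/a = 2)
W(A) = A - 2*A²/(1 + A) (W(A) = A - A*(A + A)/(A + 1) = A - A*(2*A)/(1 + A) = A - A*2*A/(1 + A) = A - 2*A²/(1 + A))
W(N(-4))² = (2*(1 - 1*2)/(1 + 2))² = (2*(1 - 2)/3)² = (2*(⅓)*(-1))² = (-⅔)² = 4/9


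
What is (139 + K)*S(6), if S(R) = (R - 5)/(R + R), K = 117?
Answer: 64/3 ≈ 21.333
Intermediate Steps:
S(R) = (-5 + R)/(2*R) (S(R) = (-5 + R)/((2*R)) = (-5 + R)*(1/(2*R)) = (-5 + R)/(2*R))
(139 + K)*S(6) = (139 + 117)*((1/2)*(-5 + 6)/6) = 256*((1/2)*(1/6)*1) = 256*(1/12) = 64/3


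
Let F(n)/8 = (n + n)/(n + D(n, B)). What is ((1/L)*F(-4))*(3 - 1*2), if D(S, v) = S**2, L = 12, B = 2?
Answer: -4/9 ≈ -0.44444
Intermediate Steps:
F(n) = 16*n/(n + n**2) (F(n) = 8*((n + n)/(n + n**2)) = 8*((2*n)/(n + n**2)) = 8*(2*n/(n + n**2)) = 16*n/(n + n**2))
((1/L)*F(-4))*(3 - 1*2) = ((1/12)*(16/(1 - 4)))*(3 - 1*2) = ((1*(1/12))*(16/(-3)))*(3 - 2) = ((16*(-1/3))/12)*1 = ((1/12)*(-16/3))*1 = -4/9*1 = -4/9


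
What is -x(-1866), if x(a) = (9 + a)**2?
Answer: -3448449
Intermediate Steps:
-x(-1866) = -(9 - 1866)**2 = -1*(-1857)**2 = -1*3448449 = -3448449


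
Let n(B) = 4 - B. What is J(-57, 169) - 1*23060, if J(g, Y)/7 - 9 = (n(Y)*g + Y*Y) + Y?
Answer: 243948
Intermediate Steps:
J(g, Y) = 63 + 7*Y + 7*Y² + 7*g*(4 - Y) (J(g, Y) = 63 + 7*(((4 - Y)*g + Y*Y) + Y) = 63 + 7*((g*(4 - Y) + Y²) + Y) = 63 + 7*((Y² + g*(4 - Y)) + Y) = 63 + 7*(Y + Y² + g*(4 - Y)) = 63 + (7*Y + 7*Y² + 7*g*(4 - Y)) = 63 + 7*Y + 7*Y² + 7*g*(4 - Y))
J(-57, 169) - 1*23060 = (63 + 7*169 + 7*169² - 7*(-57)*(-4 + 169)) - 1*23060 = (63 + 1183 + 7*28561 - 7*(-57)*165) - 23060 = (63 + 1183 + 199927 + 65835) - 23060 = 267008 - 23060 = 243948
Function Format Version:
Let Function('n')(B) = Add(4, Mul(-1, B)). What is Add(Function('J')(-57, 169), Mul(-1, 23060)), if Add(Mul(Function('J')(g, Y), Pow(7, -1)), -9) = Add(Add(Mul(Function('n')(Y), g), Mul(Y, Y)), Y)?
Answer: 243948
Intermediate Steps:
Function('J')(g, Y) = Add(63, Mul(7, Y), Mul(7, Pow(Y, 2)), Mul(7, g, Add(4, Mul(-1, Y)))) (Function('J')(g, Y) = Add(63, Mul(7, Add(Add(Mul(Add(4, Mul(-1, Y)), g), Mul(Y, Y)), Y))) = Add(63, Mul(7, Add(Add(Mul(g, Add(4, Mul(-1, Y))), Pow(Y, 2)), Y))) = Add(63, Mul(7, Add(Add(Pow(Y, 2), Mul(g, Add(4, Mul(-1, Y)))), Y))) = Add(63, Mul(7, Add(Y, Pow(Y, 2), Mul(g, Add(4, Mul(-1, Y)))))) = Add(63, Add(Mul(7, Y), Mul(7, Pow(Y, 2)), Mul(7, g, Add(4, Mul(-1, Y))))) = Add(63, Mul(7, Y), Mul(7, Pow(Y, 2)), Mul(7, g, Add(4, Mul(-1, Y)))))
Add(Function('J')(-57, 169), Mul(-1, 23060)) = Add(Add(63, Mul(7, 169), Mul(7, Pow(169, 2)), Mul(-7, -57, Add(-4, 169))), Mul(-1, 23060)) = Add(Add(63, 1183, Mul(7, 28561), Mul(-7, -57, 165)), -23060) = Add(Add(63, 1183, 199927, 65835), -23060) = Add(267008, -23060) = 243948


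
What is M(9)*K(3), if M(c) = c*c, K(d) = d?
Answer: 243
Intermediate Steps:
M(c) = c**2
M(9)*K(3) = 9**2*3 = 81*3 = 243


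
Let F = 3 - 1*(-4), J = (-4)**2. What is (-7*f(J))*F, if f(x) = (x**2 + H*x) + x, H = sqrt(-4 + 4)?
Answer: -13328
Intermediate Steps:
H = 0 (H = sqrt(0) = 0)
J = 16
F = 7 (F = 3 + 4 = 7)
f(x) = x + x**2 (f(x) = (x**2 + 0*x) + x = (x**2 + 0) + x = x**2 + x = x + x**2)
(-7*f(J))*F = -112*(1 + 16)*7 = -112*17*7 = -7*272*7 = -1904*7 = -13328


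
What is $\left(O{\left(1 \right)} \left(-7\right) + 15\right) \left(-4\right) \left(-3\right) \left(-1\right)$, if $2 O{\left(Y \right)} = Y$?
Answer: $-138$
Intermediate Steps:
$O{\left(Y \right)} = \frac{Y}{2}$
$\left(O{\left(1 \right)} \left(-7\right) + 15\right) \left(-4\right) \left(-3\right) \left(-1\right) = \left(\frac{1}{2} \cdot 1 \left(-7\right) + 15\right) \left(-4\right) \left(-3\right) \left(-1\right) = \left(\frac{1}{2} \left(-7\right) + 15\right) 12 \left(-1\right) = \left(- \frac{7}{2} + 15\right) \left(-12\right) = \frac{23}{2} \left(-12\right) = -138$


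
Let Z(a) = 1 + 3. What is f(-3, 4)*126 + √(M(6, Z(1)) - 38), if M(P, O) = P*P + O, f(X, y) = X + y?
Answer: 126 + √2 ≈ 127.41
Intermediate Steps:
Z(a) = 4
M(P, O) = O + P² (M(P, O) = P² + O = O + P²)
f(-3, 4)*126 + √(M(6, Z(1)) - 38) = (-3 + 4)*126 + √((4 + 6²) - 38) = 1*126 + √((4 + 36) - 38) = 126 + √(40 - 38) = 126 + √2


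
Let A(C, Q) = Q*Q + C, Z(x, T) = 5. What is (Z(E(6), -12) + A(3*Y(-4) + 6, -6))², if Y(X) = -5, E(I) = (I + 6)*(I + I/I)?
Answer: 1024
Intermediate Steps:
E(I) = (1 + I)*(6 + I) (E(I) = (6 + I)*(I + 1) = (6 + I)*(1 + I) = (1 + I)*(6 + I))
A(C, Q) = C + Q² (A(C, Q) = Q² + C = C + Q²)
(Z(E(6), -12) + A(3*Y(-4) + 6, -6))² = (5 + ((3*(-5) + 6) + (-6)²))² = (5 + ((-15 + 6) + 36))² = (5 + (-9 + 36))² = (5 + 27)² = 32² = 1024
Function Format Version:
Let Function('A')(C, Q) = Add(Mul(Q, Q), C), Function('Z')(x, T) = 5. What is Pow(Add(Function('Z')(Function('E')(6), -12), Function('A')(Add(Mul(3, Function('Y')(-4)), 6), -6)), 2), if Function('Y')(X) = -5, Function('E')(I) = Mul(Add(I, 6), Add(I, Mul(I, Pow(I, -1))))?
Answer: 1024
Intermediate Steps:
Function('E')(I) = Mul(Add(1, I), Add(6, I)) (Function('E')(I) = Mul(Add(6, I), Add(I, 1)) = Mul(Add(6, I), Add(1, I)) = Mul(Add(1, I), Add(6, I)))
Function('A')(C, Q) = Add(C, Pow(Q, 2)) (Function('A')(C, Q) = Add(Pow(Q, 2), C) = Add(C, Pow(Q, 2)))
Pow(Add(Function('Z')(Function('E')(6), -12), Function('A')(Add(Mul(3, Function('Y')(-4)), 6), -6)), 2) = Pow(Add(5, Add(Add(Mul(3, -5), 6), Pow(-6, 2))), 2) = Pow(Add(5, Add(Add(-15, 6), 36)), 2) = Pow(Add(5, Add(-9, 36)), 2) = Pow(Add(5, 27), 2) = Pow(32, 2) = 1024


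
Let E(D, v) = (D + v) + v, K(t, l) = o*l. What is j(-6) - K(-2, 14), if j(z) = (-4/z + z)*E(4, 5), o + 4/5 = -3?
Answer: -322/15 ≈ -21.467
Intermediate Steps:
o = -19/5 (o = -⅘ - 3 = -19/5 ≈ -3.8000)
K(t, l) = -19*l/5
E(D, v) = D + 2*v
j(z) = -56/z + 14*z (j(z) = (-4/z + z)*(4 + 2*5) = (z - 4/z)*(4 + 10) = (z - 4/z)*14 = -56/z + 14*z)
j(-6) - K(-2, 14) = (-56/(-6) + 14*(-6)) - (-19)*14/5 = (-56*(-⅙) - 84) - 1*(-266/5) = (28/3 - 84) + 266/5 = -224/3 + 266/5 = -322/15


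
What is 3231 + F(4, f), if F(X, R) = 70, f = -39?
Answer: 3301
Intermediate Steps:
3231 + F(4, f) = 3231 + 70 = 3301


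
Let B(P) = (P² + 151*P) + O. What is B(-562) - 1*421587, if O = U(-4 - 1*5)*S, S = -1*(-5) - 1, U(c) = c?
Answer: -190641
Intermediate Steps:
S = 4 (S = 5 - 1 = 4)
O = -36 (O = (-4 - 1*5)*4 = (-4 - 5)*4 = -9*4 = -36)
B(P) = -36 + P² + 151*P (B(P) = (P² + 151*P) - 36 = -36 + P² + 151*P)
B(-562) - 1*421587 = (-36 + (-562)² + 151*(-562)) - 1*421587 = (-36 + 315844 - 84862) - 421587 = 230946 - 421587 = -190641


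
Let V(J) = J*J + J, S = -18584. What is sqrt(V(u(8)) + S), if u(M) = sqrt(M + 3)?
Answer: sqrt(-18573 + sqrt(11)) ≈ 136.27*I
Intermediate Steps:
u(M) = sqrt(3 + M)
V(J) = J + J**2 (V(J) = J**2 + J = J + J**2)
sqrt(V(u(8)) + S) = sqrt(sqrt(3 + 8)*(1 + sqrt(3 + 8)) - 18584) = sqrt(sqrt(11)*(1 + sqrt(11)) - 18584) = sqrt(-18584 + sqrt(11)*(1 + sqrt(11)))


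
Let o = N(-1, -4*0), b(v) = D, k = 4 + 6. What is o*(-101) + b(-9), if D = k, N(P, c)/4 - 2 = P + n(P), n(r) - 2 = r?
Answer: -798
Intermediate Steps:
n(r) = 2 + r
k = 10
N(P, c) = 16 + 8*P (N(P, c) = 8 + 4*(P + (2 + P)) = 8 + 4*(2 + 2*P) = 8 + (8 + 8*P) = 16 + 8*P)
D = 10
b(v) = 10
o = 8 (o = 16 + 8*(-1) = 16 - 8 = 8)
o*(-101) + b(-9) = 8*(-101) + 10 = -808 + 10 = -798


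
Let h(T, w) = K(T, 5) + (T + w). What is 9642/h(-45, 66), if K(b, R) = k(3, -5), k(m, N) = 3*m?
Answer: 1607/5 ≈ 321.40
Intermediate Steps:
K(b, R) = 9 (K(b, R) = 3*3 = 9)
h(T, w) = 9 + T + w (h(T, w) = 9 + (T + w) = 9 + T + w)
9642/h(-45, 66) = 9642/(9 - 45 + 66) = 9642/30 = 9642*(1/30) = 1607/5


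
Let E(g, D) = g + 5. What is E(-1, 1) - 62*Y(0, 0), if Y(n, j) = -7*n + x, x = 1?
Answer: -58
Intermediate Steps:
Y(n, j) = 1 - 7*n (Y(n, j) = -7*n + 1 = 1 - 7*n)
E(g, D) = 5 + g
E(-1, 1) - 62*Y(0, 0) = (5 - 1) - 62*(1 - 7*0) = 4 - 62*(1 + 0) = 4 - 62*1 = 4 - 62 = -58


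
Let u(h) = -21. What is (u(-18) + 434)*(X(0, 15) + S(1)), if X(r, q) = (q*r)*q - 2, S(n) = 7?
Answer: 2065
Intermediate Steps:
X(r, q) = -2 + r*q² (X(r, q) = r*q² - 2 = -2 + r*q²)
(u(-18) + 434)*(X(0, 15) + S(1)) = (-21 + 434)*((-2 + 0*15²) + 7) = 413*((-2 + 0*225) + 7) = 413*((-2 + 0) + 7) = 413*(-2 + 7) = 413*5 = 2065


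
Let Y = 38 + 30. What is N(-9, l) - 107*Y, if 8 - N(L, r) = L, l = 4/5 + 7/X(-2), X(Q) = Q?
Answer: -7259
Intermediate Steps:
l = -27/10 (l = 4/5 + 7/(-2) = 4*(⅕) + 7*(-½) = ⅘ - 7/2 = -27/10 ≈ -2.7000)
Y = 68
N(L, r) = 8 - L
N(-9, l) - 107*Y = (8 - 1*(-9)) - 107*68 = (8 + 9) - 7276 = 17 - 7276 = -7259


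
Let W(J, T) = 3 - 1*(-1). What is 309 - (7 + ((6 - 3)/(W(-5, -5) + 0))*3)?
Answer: 1199/4 ≈ 299.75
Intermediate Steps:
W(J, T) = 4 (W(J, T) = 3 + 1 = 4)
309 - (7 + ((6 - 3)/(W(-5, -5) + 0))*3) = 309 - (7 + ((6 - 3)/(4 + 0))*3) = 309 - (7 + (3/4)*3) = 309 - (7 + (3*(¼))*3) = 309 - (7 + (¾)*3) = 309 - (7 + 9/4) = 309 - 1*37/4 = 309 - 37/4 = 1199/4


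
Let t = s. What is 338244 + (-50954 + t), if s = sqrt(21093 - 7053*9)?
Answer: 287290 + 4*I*sqrt(2649) ≈ 2.8729e+5 + 205.87*I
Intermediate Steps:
s = 4*I*sqrt(2649) (s = sqrt(21093 - 63477) = sqrt(-42384) = 4*I*sqrt(2649) ≈ 205.87*I)
t = 4*I*sqrt(2649) ≈ 205.87*I
338244 + (-50954 + t) = 338244 + (-50954 + 4*I*sqrt(2649)) = 287290 + 4*I*sqrt(2649)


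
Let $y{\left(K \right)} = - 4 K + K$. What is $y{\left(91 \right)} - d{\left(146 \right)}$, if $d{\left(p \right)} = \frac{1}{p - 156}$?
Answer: $- \frac{2729}{10} \approx -272.9$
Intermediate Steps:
$d{\left(p \right)} = \frac{1}{-156 + p}$
$y{\left(K \right)} = - 3 K$
$y{\left(91 \right)} - d{\left(146 \right)} = \left(-3\right) 91 - \frac{1}{-156 + 146} = -273 - \frac{1}{-10} = -273 - - \frac{1}{10} = -273 + \frac{1}{10} = - \frac{2729}{10}$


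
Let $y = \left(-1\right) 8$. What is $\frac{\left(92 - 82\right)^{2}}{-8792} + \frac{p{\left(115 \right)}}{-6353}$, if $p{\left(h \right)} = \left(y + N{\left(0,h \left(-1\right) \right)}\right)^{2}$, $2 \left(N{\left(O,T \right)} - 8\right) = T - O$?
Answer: $- \frac{14851925}{27927788} \approx -0.5318$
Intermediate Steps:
$N{\left(O,T \right)} = 8 + \frac{T}{2} - \frac{O}{2}$ ($N{\left(O,T \right)} = 8 + \frac{T - O}{2} = 8 - \left(\frac{O}{2} - \frac{T}{2}\right) = 8 + \frac{T}{2} - \frac{O}{2}$)
$y = -8$
$p{\left(h \right)} = \frac{h^{2}}{4}$ ($p{\left(h \right)} = \left(-8 + \left(8 + \frac{h \left(-1\right)}{2} - 0\right)\right)^{2} = \left(-8 + \left(8 + \frac{\left(-1\right) h}{2} + 0\right)\right)^{2} = \left(-8 + \left(8 - \frac{h}{2} + 0\right)\right)^{2} = \left(-8 - \left(-8 + \frac{h}{2}\right)\right)^{2} = \left(- \frac{h}{2}\right)^{2} = \frac{h^{2}}{4}$)
$\frac{\left(92 - 82\right)^{2}}{-8792} + \frac{p{\left(115 \right)}}{-6353} = \frac{\left(92 - 82\right)^{2}}{-8792} + \frac{\frac{1}{4} \cdot 115^{2}}{-6353} = 10^{2} \left(- \frac{1}{8792}\right) + \frac{1}{4} \cdot 13225 \left(- \frac{1}{6353}\right) = 100 \left(- \frac{1}{8792}\right) + \frac{13225}{4} \left(- \frac{1}{6353}\right) = - \frac{25}{2198} - \frac{13225}{25412} = - \frac{14851925}{27927788}$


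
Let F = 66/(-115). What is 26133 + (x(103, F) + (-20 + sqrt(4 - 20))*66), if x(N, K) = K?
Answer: 2853429/115 + 264*I ≈ 24812.0 + 264.0*I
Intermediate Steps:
F = -66/115 (F = 66*(-1/115) = -66/115 ≈ -0.57391)
26133 + (x(103, F) + (-20 + sqrt(4 - 20))*66) = 26133 + (-66/115 + (-20 + sqrt(4 - 20))*66) = 26133 + (-66/115 + (-20 + sqrt(-16))*66) = 26133 + (-66/115 + (-20 + 4*I)*66) = 26133 + (-66/115 + (-1320 + 264*I)) = 26133 + (-151866/115 + 264*I) = 2853429/115 + 264*I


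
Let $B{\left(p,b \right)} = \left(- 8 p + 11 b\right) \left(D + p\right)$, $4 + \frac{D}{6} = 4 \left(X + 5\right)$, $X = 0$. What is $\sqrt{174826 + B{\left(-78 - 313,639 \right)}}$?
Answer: $i \sqrt{2821489} \approx 1679.7 i$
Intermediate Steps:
$D = 96$ ($D = -24 + 6 \cdot 4 \left(0 + 5\right) = -24 + 6 \cdot 4 \cdot 5 = -24 + 6 \cdot 20 = -24 + 120 = 96$)
$B{\left(p,b \right)} = \left(96 + p\right) \left(- 8 p + 11 b\right)$ ($B{\left(p,b \right)} = \left(- 8 p + 11 b\right) \left(96 + p\right) = \left(96 + p\right) \left(- 8 p + 11 b\right)$)
$\sqrt{174826 + B{\left(-78 - 313,639 \right)}} = \sqrt{174826 + \left(- 768 \left(-78 - 313\right) - 8 \left(-78 - 313\right)^{2} + 1056 \cdot 639 + 11 \cdot 639 \left(-78 - 313\right)\right)} = \sqrt{174826 + \left(\left(-768\right) \left(-391\right) - 8 \left(-391\right)^{2} + 674784 + 11 \cdot 639 \left(-391\right)\right)} = \sqrt{174826 + \left(300288 - 1223048 + 674784 - 2748339\right)} = \sqrt{174826 - 2996315} = \sqrt{-2821489} = i \sqrt{2821489}$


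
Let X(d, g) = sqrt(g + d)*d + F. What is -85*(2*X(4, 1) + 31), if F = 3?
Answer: -3145 - 680*sqrt(5) ≈ -4665.5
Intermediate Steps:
X(d, g) = 3 + d*sqrt(d + g) (X(d, g) = sqrt(g + d)*d + 3 = sqrt(d + g)*d + 3 = d*sqrt(d + g) + 3 = 3 + d*sqrt(d + g))
-85*(2*X(4, 1) + 31) = -85*(2*(3 + 4*sqrt(4 + 1)) + 31) = -85*(2*(3 + 4*sqrt(5)) + 31) = -85*((6 + 8*sqrt(5)) + 31) = -85*(37 + 8*sqrt(5)) = -3145 - 680*sqrt(5)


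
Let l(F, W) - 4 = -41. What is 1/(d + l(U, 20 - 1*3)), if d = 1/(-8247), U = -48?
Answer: -8247/305140 ≈ -0.027027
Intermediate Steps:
l(F, W) = -37 (l(F, W) = 4 - 41 = -37)
d = -1/8247 ≈ -0.00012126
1/(d + l(U, 20 - 1*3)) = 1/(-1/8247 - 37) = 1/(-305140/8247) = -8247/305140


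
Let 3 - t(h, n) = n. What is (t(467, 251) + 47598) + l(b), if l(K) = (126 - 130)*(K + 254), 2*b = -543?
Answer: 47420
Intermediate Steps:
b = -543/2 (b = (½)*(-543) = -543/2 ≈ -271.50)
l(K) = -1016 - 4*K (l(K) = -4*(254 + K) = -1016 - 4*K)
t(h, n) = 3 - n
(t(467, 251) + 47598) + l(b) = ((3 - 1*251) + 47598) + (-1016 - 4*(-543/2)) = ((3 - 251) + 47598) + (-1016 + 1086) = (-248 + 47598) + 70 = 47350 + 70 = 47420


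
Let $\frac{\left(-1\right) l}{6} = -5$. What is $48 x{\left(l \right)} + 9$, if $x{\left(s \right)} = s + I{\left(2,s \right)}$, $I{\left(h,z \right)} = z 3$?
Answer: $5769$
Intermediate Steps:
$I{\left(h,z \right)} = 3 z$
$l = 30$ ($l = \left(-6\right) \left(-5\right) = 30$)
$x{\left(s \right)} = 4 s$ ($x{\left(s \right)} = s + 3 s = 4 s$)
$48 x{\left(l \right)} + 9 = 48 \cdot 4 \cdot 30 + 9 = 48 \cdot 120 + 9 = 5760 + 9 = 5769$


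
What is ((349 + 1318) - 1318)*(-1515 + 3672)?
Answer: 752793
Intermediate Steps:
((349 + 1318) - 1318)*(-1515 + 3672) = (1667 - 1318)*2157 = 349*2157 = 752793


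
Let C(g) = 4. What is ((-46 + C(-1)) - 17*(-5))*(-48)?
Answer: -2064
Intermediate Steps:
((-46 + C(-1)) - 17*(-5))*(-48) = ((-46 + 4) - 17*(-5))*(-48) = (-42 + 85)*(-48) = 43*(-48) = -2064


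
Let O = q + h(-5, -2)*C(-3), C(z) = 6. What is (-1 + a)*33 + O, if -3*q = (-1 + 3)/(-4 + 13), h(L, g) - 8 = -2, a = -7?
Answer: -6158/27 ≈ -228.07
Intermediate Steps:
h(L, g) = 6 (h(L, g) = 8 - 2 = 6)
q = -2/27 (q = -(-1 + 3)/(3*(-4 + 13)) = -2/(3*9) = -⅓*2/9 = -2/27 ≈ -0.074074)
O = 970/27 (O = -2/27 + 6*6 = -2/27 + 36 = 970/27 ≈ 35.926)
(-1 + a)*33 + O = (-1 - 7)*33 + 970/27 = -8*33 + 970/27 = -264 + 970/27 = -6158/27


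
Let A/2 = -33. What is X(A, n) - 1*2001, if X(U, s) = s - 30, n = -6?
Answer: -2037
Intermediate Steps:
A = -66 (A = 2*(-33) = -66)
X(U, s) = -30 + s
X(A, n) - 1*2001 = (-30 - 6) - 1*2001 = -36 - 2001 = -2037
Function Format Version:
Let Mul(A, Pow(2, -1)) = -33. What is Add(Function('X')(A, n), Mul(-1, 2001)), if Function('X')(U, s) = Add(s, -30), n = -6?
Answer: -2037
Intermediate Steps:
A = -66 (A = Mul(2, -33) = -66)
Function('X')(U, s) = Add(-30, s)
Add(Function('X')(A, n), Mul(-1, 2001)) = Add(Add(-30, -6), Mul(-1, 2001)) = Add(-36, -2001) = -2037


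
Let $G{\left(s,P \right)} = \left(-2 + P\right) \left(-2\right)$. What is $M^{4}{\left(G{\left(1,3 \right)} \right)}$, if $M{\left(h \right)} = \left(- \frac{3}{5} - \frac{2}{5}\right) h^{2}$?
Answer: $256$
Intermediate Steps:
$G{\left(s,P \right)} = 4 - 2 P$
$M{\left(h \right)} = - h^{2}$ ($M{\left(h \right)} = \left(\left(-3\right) \frac{1}{5} - \frac{2}{5}\right) h^{2} = \left(- \frac{3}{5} - \frac{2}{5}\right) h^{2} = - h^{2}$)
$M^{4}{\left(G{\left(1,3 \right)} \right)} = \left(- \left(4 - 6\right)^{2}\right)^{4} = \left(- \left(-2\right)^{2}\right)^{4} = \left(\left(-1\right) 4\right)^{4} = \left(-4\right)^{4} = 256$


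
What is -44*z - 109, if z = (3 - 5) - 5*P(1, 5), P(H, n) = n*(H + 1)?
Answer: 2179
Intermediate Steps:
P(H, n) = n*(1 + H)
z = -52 (z = (3 - 5) - 25*(1 + 1) = -2 - 25*2 = -2 - 5*10 = -2 - 50 = -52)
-44*z - 109 = -44*(-52) - 109 = 2288 - 109 = 2179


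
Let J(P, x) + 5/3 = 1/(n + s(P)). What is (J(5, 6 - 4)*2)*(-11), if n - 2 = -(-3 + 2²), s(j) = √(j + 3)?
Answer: 836/21 - 44*√2/7 ≈ 30.920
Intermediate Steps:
s(j) = √(3 + j)
n = 1 (n = 2 - (-3 + 2²) = 2 - (-3 + 4) = 2 - 1*1 = 2 - 1 = 1)
J(P, x) = -5/3 + 1/(1 + √(3 + P))
(J(5, 6 - 4)*2)*(-11) = (((-2 - 5*√(3 + 5))/(3*(1 + √(3 + 5))))*2)*(-11) = (((-2 - 10*√2)/(3*(1 + √8)))*2)*(-11) = (((-2 - 10*√2)/(3*(1 + 2*√2)))*2)*(-11) = (2*(-2 - 10*√2)/(3*(1 + 2*√2)))*(-11) = -22*(-2 - 10*√2)/(3*(1 + 2*√2))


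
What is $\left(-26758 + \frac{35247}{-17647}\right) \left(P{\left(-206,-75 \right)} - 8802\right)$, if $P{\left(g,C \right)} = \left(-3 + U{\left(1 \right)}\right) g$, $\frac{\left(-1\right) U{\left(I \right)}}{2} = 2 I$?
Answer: $\frac{3475639833280}{17647} \approx 1.9695 \cdot 10^{8}$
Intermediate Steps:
$U{\left(I \right)} = - 4 I$ ($U{\left(I \right)} = - 2 \cdot 2 I = - 4 I$)
$P{\left(g,C \right)} = - 7 g$ ($P{\left(g,C \right)} = \left(-3 - 4\right) g = - 7 g$)
$\left(-26758 + \frac{35247}{-17647}\right) \left(P{\left(-206,-75 \right)} - 8802\right) = \left(-26758 + \frac{35247}{-17647}\right) \left(\left(-7\right) \left(-206\right) - 8802\right) = \left(-26758 + 35247 \left(- \frac{1}{17647}\right)\right) \left(1442 - 8802\right) = \left(-26758 - \frac{35247}{17647}\right) \left(-7360\right) = \left(- \frac{472233673}{17647}\right) \left(-7360\right) = \frac{3475639833280}{17647}$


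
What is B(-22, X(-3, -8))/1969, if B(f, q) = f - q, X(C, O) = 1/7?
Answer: -155/13783 ≈ -0.011246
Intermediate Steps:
X(C, O) = 1/7
B(-22, X(-3, -8))/1969 = (-22 - 1*1/7)/1969 = (-22 - 1/7)*(1/1969) = -155/7*1/1969 = -155/13783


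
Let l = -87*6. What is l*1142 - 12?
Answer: -596136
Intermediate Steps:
l = -522
l*1142 - 12 = -522*1142 - 12 = -596124 - 12 = -596136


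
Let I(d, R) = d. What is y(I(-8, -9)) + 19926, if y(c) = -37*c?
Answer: 20222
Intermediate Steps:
y(I(-8, -9)) + 19926 = -37*(-8) + 19926 = 296 + 19926 = 20222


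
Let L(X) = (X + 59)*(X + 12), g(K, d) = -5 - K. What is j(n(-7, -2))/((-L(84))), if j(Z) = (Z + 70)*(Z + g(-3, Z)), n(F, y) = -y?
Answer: 0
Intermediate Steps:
L(X) = (12 + X)*(59 + X) (L(X) = (59 + X)*(12 + X) = (12 + X)*(59 + X))
j(Z) = (-2 + Z)*(70 + Z) (j(Z) = (Z + 70)*(Z + (-5 - 1*(-3))) = (70 + Z)*(Z + (-5 + 3)) = (70 + Z)*(Z - 2) = (70 + Z)*(-2 + Z) = (-2 + Z)*(70 + Z))
j(n(-7, -2))/((-L(84))) = (-140 + (-1*(-2))² + 68*(-1*(-2)))/((-(708 + 84² + 71*84))) = (-140 + 2² + 68*2)/((-(708 + 7056 + 5964))) = (-140 + 4 + 136)/((-1*13728)) = 0/(-13728) = 0*(-1/13728) = 0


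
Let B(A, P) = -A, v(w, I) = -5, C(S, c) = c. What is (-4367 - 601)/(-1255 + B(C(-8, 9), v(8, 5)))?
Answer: 621/158 ≈ 3.9304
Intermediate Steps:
(-4367 - 601)/(-1255 + B(C(-8, 9), v(8, 5))) = (-4367 - 601)/(-1255 - 1*9) = -4968/(-1255 - 9) = -4968/(-1264) = -4968*(-1/1264) = 621/158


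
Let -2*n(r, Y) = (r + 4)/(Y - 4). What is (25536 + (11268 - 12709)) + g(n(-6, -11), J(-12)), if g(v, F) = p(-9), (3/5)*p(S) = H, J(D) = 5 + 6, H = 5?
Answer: 72310/3 ≈ 24103.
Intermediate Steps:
J(D) = 11
n(r, Y) = -(4 + r)/(2*(-4 + Y)) (n(r, Y) = -(r + 4)/(2*(Y - 4)) = -(4 + r)/(2*(-4 + Y)))
p(S) = 25/3 (p(S) = (5/3)*5 = 25/3)
g(v, F) = 25/3
(25536 + (11268 - 12709)) + g(n(-6, -11), J(-12)) = (25536 + (11268 - 12709)) + 25/3 = (25536 - 1441) + 25/3 = 24095 + 25/3 = 72310/3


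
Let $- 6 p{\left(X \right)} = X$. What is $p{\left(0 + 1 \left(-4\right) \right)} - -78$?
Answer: $\frac{236}{3} \approx 78.667$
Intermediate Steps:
$p{\left(X \right)} = - \frac{X}{6}$
$p{\left(0 + 1 \left(-4\right) \right)} - -78 = - \frac{0 + 1 \left(-4\right)}{6} - -78 = - \frac{0 - 4}{6} + 78 = \left(- \frac{1}{6}\right) \left(-4\right) + 78 = \frac{2}{3} + 78 = \frac{236}{3}$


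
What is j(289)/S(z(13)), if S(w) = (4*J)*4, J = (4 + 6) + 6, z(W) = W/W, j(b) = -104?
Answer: -13/32 ≈ -0.40625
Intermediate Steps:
z(W) = 1
J = 16 (J = 10 + 6 = 16)
S(w) = 256 (S(w) = (4*16)*4 = 64*4 = 256)
j(289)/S(z(13)) = -104/256 = -104*1/256 = -13/32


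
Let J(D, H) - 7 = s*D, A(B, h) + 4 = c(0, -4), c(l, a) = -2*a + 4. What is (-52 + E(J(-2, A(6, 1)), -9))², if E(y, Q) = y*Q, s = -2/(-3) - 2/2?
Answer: 14641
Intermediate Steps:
c(l, a) = 4 - 2*a
s = -⅓ (s = -2*(-⅓) - 2*½ = ⅔ - 1 = -⅓ ≈ -0.33333)
A(B, h) = 8 (A(B, h) = -4 + (4 - 2*(-4)) = -4 + (4 + 8) = -4 + 12 = 8)
J(D, H) = 7 - D/3
E(y, Q) = Q*y
(-52 + E(J(-2, A(6, 1)), -9))² = (-52 - 9*(7 - ⅓*(-2)))² = (-52 - 9*(7 + ⅔))² = (-52 - 9*23/3)² = (-52 - 69)² = (-121)² = 14641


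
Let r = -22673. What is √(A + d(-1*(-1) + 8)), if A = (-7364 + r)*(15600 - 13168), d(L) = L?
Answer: 5*I*√2921999 ≈ 8546.9*I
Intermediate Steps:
A = -73049984 (A = (-7364 - 22673)*(15600 - 13168) = -30037*2432 = -73049984)
√(A + d(-1*(-1) + 8)) = √(-73049984 + (-1*(-1) + 8)) = √(-73049984 + (1 + 8)) = √(-73049984 + 9) = √(-73049975) = 5*I*√2921999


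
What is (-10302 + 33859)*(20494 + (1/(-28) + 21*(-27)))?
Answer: 13143745935/28 ≈ 4.6942e+8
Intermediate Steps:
(-10302 + 33859)*(20494 + (1/(-28) + 21*(-27))) = 23557*(20494 + (-1/28 - 567)) = 23557*(20494 - 15877/28) = 23557*(557955/28) = 13143745935/28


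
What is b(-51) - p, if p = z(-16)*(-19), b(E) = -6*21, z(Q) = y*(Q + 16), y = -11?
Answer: -126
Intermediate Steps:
z(Q) = -176 - 11*Q (z(Q) = -11*(Q + 16) = -11*(16 + Q) = -176 - 11*Q)
b(E) = -126
p = 0 (p = (-176 - 11*(-16))*(-19) = (-176 + 176)*(-19) = 0*(-19) = 0)
b(-51) - p = -126 - 1*0 = -126 + 0 = -126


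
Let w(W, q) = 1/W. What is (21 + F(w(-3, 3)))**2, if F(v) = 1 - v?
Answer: 4489/9 ≈ 498.78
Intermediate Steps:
(21 + F(w(-3, 3)))**2 = (21 + (1 - 1/(-3)))**2 = (21 + (1 - 1*(-1/3)))**2 = (21 + (1 + 1/3))**2 = (21 + 4/3)**2 = (67/3)**2 = 4489/9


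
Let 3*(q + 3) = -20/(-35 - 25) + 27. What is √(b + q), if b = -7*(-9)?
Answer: √622/3 ≈ 8.3133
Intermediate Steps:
b = 63
q = 55/9 (q = -3 + (-20/(-35 - 25) + 27)/3 = -3 + (-20/(-60) + 27)/3 = -3 + (-20*(-1/60) + 27)/3 = -3 + (⅓ + 27)/3 = -3 + (⅓)*(82/3) = -3 + 82/9 = 55/9 ≈ 6.1111)
√(b + q) = √(63 + 55/9) = √(622/9) = √622/3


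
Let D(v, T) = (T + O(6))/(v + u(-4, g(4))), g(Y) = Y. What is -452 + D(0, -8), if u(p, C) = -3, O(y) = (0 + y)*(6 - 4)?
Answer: -1360/3 ≈ -453.33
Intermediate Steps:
O(y) = 2*y (O(y) = y*2 = 2*y)
D(v, T) = (12 + T)/(-3 + v) (D(v, T) = (T + 2*6)/(v - 3) = (T + 12)/(-3 + v) = (12 + T)/(-3 + v))
-452 + D(0, -8) = -452 + (12 - 8)/(-3 + 0) = -452 + 4/(-3) = -452 - 1/3*4 = -452 - 4/3 = -1360/3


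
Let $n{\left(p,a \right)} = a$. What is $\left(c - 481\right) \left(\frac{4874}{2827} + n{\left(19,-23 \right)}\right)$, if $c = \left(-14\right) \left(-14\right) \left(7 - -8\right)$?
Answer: $- \frac{147901473}{2827} \approx -52317.0$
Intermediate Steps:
$c = 2940$ ($c = 196 \left(7 + 8\right) = 196 \cdot 15 = 2940$)
$\left(c - 481\right) \left(\frac{4874}{2827} + n{\left(19,-23 \right)}\right) = \left(2940 - 481\right) \left(\frac{4874}{2827} - 23\right) = 2459 \left(4874 \cdot \frac{1}{2827} - 23\right) = 2459 \left(\frac{4874}{2827} - 23\right) = 2459 \left(- \frac{60147}{2827}\right) = - \frac{147901473}{2827}$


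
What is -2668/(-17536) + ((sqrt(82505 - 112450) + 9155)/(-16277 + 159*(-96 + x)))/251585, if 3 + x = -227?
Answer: 2285895144625/15024586963808 - I*sqrt(29945)/17135705935 ≈ 0.15214 - 1.0099e-8*I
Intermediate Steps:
x = -230 (x = -3 - 227 = -230)
-2668/(-17536) + ((sqrt(82505 - 112450) + 9155)/(-16277 + 159*(-96 + x)))/251585 = -2668/(-17536) + ((sqrt(82505 - 112450) + 9155)/(-16277 + 159*(-96 - 230)))/251585 = -2668*(-1/17536) + ((sqrt(-29945) + 9155)/(-16277 + 159*(-326)))*(1/251585) = 667/4384 + ((I*sqrt(29945) + 9155)/(-16277 - 51834))*(1/251585) = 667/4384 + ((9155 + I*sqrt(29945))/(-68111))*(1/251585) = 667/4384 + ((9155 + I*sqrt(29945))*(-1/68111))*(1/251585) = 667/4384 + (-9155/68111 - I*sqrt(29945)/68111)*(1/251585) = 667/4384 + (-1831/3427141187 - I*sqrt(29945)/17135705935) = 2285895144625/15024586963808 - I*sqrt(29945)/17135705935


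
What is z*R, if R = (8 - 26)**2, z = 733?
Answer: 237492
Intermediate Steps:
R = 324 (R = (-18)**2 = 324)
z*R = 733*324 = 237492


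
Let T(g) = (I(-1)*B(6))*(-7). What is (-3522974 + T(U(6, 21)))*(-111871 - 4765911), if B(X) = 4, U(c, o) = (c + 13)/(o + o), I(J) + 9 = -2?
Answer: 17182796806812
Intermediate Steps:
I(J) = -11 (I(J) = -9 - 2 = -11)
U(c, o) = (13 + c)/(2*o) (U(c, o) = (13 + c)/((2*o)) = (13 + c)*(1/(2*o)) = (13 + c)/(2*o))
T(g) = 308 (T(g) = -11*4*(-7) = -44*(-7) = 308)
(-3522974 + T(U(6, 21)))*(-111871 - 4765911) = (-3522974 + 308)*(-111871 - 4765911) = -3522666*(-4877782) = 17182796806812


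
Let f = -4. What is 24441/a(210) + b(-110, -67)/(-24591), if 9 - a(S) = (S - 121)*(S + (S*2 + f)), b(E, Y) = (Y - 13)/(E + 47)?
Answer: -37869260153/86300024265 ≈ -0.43881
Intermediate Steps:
b(E, Y) = (-13 + Y)/(47 + E)
a(S) = 9 - (-121 + S)*(-4 + 3*S) (a(S) = 9 - (S - 121)*(S + (S*2 - 4)) = 9 - (-121 + S)*(S + (2*S - 4)) = 9 - (-121 + S)*(S + (-4 + 2*S)) = 9 - (-121 + S)*(-4 + 3*S))
24441/a(210) + b(-110, -67)/(-24591) = 24441/(-475 - 3*210**2 + 367*210) + ((-13 - 67)/(47 - 110))/(-24591) = 24441/(-475 - 3*44100 + 77070) + (-80/(-63))*(-1/24591) = 24441/(-475 - 132300 + 77070) - 1/63*(-80)*(-1/24591) = 24441/(-55705) + (80/63)*(-1/24591) = 24441*(-1/55705) - 80/1549233 = -24441/55705 - 80/1549233 = -37869260153/86300024265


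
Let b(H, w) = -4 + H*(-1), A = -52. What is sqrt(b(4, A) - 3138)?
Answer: 11*I*sqrt(26) ≈ 56.089*I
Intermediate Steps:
b(H, w) = -4 - H
sqrt(b(4, A) - 3138) = sqrt((-4 - 1*4) - 3138) = sqrt((-4 - 4) - 3138) = sqrt(-8 - 3138) = sqrt(-3146) = 11*I*sqrt(26)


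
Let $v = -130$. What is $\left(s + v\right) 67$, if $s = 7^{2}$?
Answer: $-5427$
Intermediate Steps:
$s = 49$
$\left(s + v\right) 67 = \left(49 - 130\right) 67 = \left(-81\right) 67 = -5427$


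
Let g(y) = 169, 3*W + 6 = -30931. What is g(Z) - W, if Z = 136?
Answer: 31444/3 ≈ 10481.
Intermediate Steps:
W = -30937/3 (W = -2 + (⅓)*(-30931) = -2 - 30931/3 = -30937/3 ≈ -10312.)
g(Z) - W = 169 - 1*(-30937/3) = 169 + 30937/3 = 31444/3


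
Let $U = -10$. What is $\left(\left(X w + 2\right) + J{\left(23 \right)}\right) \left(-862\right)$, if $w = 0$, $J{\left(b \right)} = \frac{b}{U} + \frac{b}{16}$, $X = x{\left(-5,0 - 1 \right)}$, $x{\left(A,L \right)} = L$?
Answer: $- \frac{39221}{40} \approx -980.53$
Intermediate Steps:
$X = -1$ ($X = 0 - 1 = -1$)
$J{\left(b \right)} = - \frac{3 b}{80}$ ($J{\left(b \right)} = \frac{b}{-10} + \frac{b}{16} = b \left(- \frac{1}{10}\right) + b \frac{1}{16} = - \frac{b}{10} + \frac{b}{16} = - \frac{3 b}{80}$)
$\left(\left(X w + 2\right) + J{\left(23 \right)}\right) \left(-862\right) = \left(\left(\left(-1\right) 0 + 2\right) - \frac{69}{80}\right) \left(-862\right) = \left(\left(0 + 2\right) - \frac{69}{80}\right) \left(-862\right) = \left(2 - \frac{69}{80}\right) \left(-862\right) = \frac{91}{80} \left(-862\right) = - \frac{39221}{40}$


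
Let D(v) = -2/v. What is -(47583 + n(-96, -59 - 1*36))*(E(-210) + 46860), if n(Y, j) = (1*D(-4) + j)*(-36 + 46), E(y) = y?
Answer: -2175662700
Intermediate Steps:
n(Y, j) = 5 + 10*j (n(Y, j) = (1*(-2/(-4)) + j)*(-36 + 46) = (1*(-2*(-¼)) + j)*10 = (1*(½) + j)*10 = (½ + j)*10 = 5 + 10*j)
-(47583 + n(-96, -59 - 1*36))*(E(-210) + 46860) = -(47583 + (5 + 10*(-59 - 1*36)))*(-210 + 46860) = -(47583 + (5 + 10*(-59 - 36)))*46650 = -(47583 + (5 + 10*(-95)))*46650 = -(47583 + (5 - 950))*46650 = -(47583 - 945)*46650 = -46638*46650 = -1*2175662700 = -2175662700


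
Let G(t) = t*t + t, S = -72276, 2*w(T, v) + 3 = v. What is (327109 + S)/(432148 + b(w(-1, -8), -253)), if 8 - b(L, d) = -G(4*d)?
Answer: 254833/1455288 ≈ 0.17511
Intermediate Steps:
w(T, v) = -3/2 + v/2
G(t) = t + t**2 (G(t) = t**2 + t = t + t**2)
b(L, d) = 8 + 4*d*(1 + 4*d) (b(L, d) = 8 - (-1)*(4*d)*(1 + 4*d) = 8 - (-1)*4*d*(1 + 4*d) = 8 - (-4)*d*(1 + 4*d) = 8 + 4*d*(1 + 4*d))
(327109 + S)/(432148 + b(w(-1, -8), -253)) = (327109 - 72276)/(432148 + (8 + 4*(-253)*(1 + 4*(-253)))) = 254833/(432148 + (8 + 4*(-253)*(1 - 1012))) = 254833/(432148 + (8 + 4*(-253)*(-1011))) = 254833/(432148 + (8 + 1023132)) = 254833/(432148 + 1023140) = 254833/1455288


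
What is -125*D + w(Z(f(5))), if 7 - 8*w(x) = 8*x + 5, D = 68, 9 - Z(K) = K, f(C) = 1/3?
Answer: -102101/12 ≈ -8508.4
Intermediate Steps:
f(C) = 1/3
Z(K) = 9 - K
w(x) = 1/4 - x (w(x) = 7/8 - (8*x + 5)/8 = 7/8 - (5 + 8*x)/8 = 7/8 + (-5/8 - x) = 1/4 - x)
-125*D + w(Z(f(5))) = -125*68 + (1/4 - (9 - 1*1/3)) = -8500 + (1/4 - (9 - 1/3)) = -8500 + (1/4 - 1*26/3) = -8500 + (1/4 - 26/3) = -8500 - 101/12 = -102101/12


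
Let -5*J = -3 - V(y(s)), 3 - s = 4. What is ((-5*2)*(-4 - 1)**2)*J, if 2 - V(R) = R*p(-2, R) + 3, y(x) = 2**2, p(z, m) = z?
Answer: -500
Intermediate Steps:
s = -1 (s = 3 - 1*4 = 3 - 4 = -1)
y(x) = 4
V(R) = -1 + 2*R (V(R) = 2 - (R*(-2) + 3) = 2 - (-2*R + 3) = 2 - (3 - 2*R) = 2 + (-3 + 2*R) = -1 + 2*R)
J = 2 (J = -(-3 - (-1 + 2*4))/5 = -(-3 - (-1 + 8))/5 = -(-3 - 1*7)/5 = -(-3 - 7)/5 = -1/5*(-10) = 2)
((-5*2)*(-4 - 1)**2)*J = ((-5*2)*(-4 - 1)**2)*2 = -10*(-5)**2*2 = -10*25*2 = -250*2 = -500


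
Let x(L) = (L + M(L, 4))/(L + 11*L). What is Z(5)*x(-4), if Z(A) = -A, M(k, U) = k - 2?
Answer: -25/24 ≈ -1.0417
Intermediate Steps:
M(k, U) = -2 + k
x(L) = (-2 + 2*L)/(12*L) (x(L) = (L + (-2 + L))/(L + 11*L) = (-2 + 2*L)/((12*L)) = (-2 + 2*L)*(1/(12*L)) = (-2 + 2*L)/(12*L))
Z(5)*x(-4) = (-1*5)*((⅙)*(-1 - 4)/(-4)) = -5*(-1)*(-5)/(6*4) = -5*5/24 = -25/24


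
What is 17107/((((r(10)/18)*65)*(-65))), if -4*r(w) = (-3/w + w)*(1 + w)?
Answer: 2463408/901615 ≈ 2.7322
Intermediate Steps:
r(w) = -(1 + w)*(w - 3/w)/4 (r(w) = -(-3/w + w)*(1 + w)/4 = -(w - 3/w)*(1 + w)/4 = -(1 + w)*(w - 3/w)/4)
17107/((((r(10)/18)*65)*(-65))) = 17107/((((((1/4)*(3 - 1*10*(-3 + 10 + 10**2))/10)/18)*65)*(-65))) = 17107/((((((1/4)*(1/10)*(3 - 1*10*(-3 + 10 + 100)))*(1/18))*65)*(-65))) = 17107/((((((1/4)*(1/10)*(3 - 1*10*107))*(1/18))*65)*(-65))) = 17107/((((((1/4)*(1/10)*(3 - 1070))*(1/18))*65)*(-65))) = 17107/((((((1/4)*(1/10)*(-1067))*(1/18))*65)*(-65))) = 17107/(((-1067/40*1/18*65)*(-65))) = 17107/((-1067/720*65*(-65))) = 17107/((-13871/144*(-65))) = 17107/(901615/144) = 17107*(144/901615) = 2463408/901615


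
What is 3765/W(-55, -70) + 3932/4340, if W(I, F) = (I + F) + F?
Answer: -259556/14105 ≈ -18.402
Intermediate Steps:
W(I, F) = I + 2*F (W(I, F) = (F + I) + F = I + 2*F)
3765/W(-55, -70) + 3932/4340 = 3765/(-55 + 2*(-70)) + 3932/4340 = 3765/(-55 - 140) + 3932*(1/4340) = 3765/(-195) + 983/1085 = 3765*(-1/195) + 983/1085 = -251/13 + 983/1085 = -259556/14105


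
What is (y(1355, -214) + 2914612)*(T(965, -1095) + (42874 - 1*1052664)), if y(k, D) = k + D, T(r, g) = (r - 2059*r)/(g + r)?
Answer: -37696817085769/13 ≈ -2.8998e+12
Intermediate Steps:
T(r, g) = -2058*r/(g + r) (T(r, g) = (-2058*r)/(g + r) = -2058*r/(g + r))
y(k, D) = D + k
(y(1355, -214) + 2914612)*(T(965, -1095) + (42874 - 1*1052664)) = ((-214 + 1355) + 2914612)*(-2058*965/(-1095 + 965) + (42874 - 1*1052664)) = (1141 + 2914612)*(-2058*965/(-130) + (42874 - 1052664)) = 2915753*(-2058*965*(-1/130) - 1009790) = 2915753*(198597/13 - 1009790) = 2915753*(-12928673/13) = -37696817085769/13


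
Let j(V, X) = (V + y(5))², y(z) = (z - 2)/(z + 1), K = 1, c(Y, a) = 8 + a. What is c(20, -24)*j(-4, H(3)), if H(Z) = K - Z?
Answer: -196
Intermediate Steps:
H(Z) = 1 - Z
y(z) = (-2 + z)/(1 + z)
j(V, X) = (½ + V)² (j(V, X) = (V + (-2 + 5)/(1 + 5))² = (V + 3/6)² = (V + (⅙)*3)² = (V + ½)² = (½ + V)²)
c(20, -24)*j(-4, H(3)) = (8 - 24)*((1 + 2*(-4))²/4) = -4*(1 - 8)² = -4*(-7)² = -4*49 = -16*49/4 = -196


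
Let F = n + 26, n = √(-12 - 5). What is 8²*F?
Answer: 1664 + 64*I*√17 ≈ 1664.0 + 263.88*I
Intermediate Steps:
n = I*√17 (n = √(-17) = I*√17 ≈ 4.1231*I)
F = 26 + I*√17 (F = I*√17 + 26 = 26 + I*√17 ≈ 26.0 + 4.1231*I)
8²*F = 8²*(26 + I*√17) = 64*(26 + I*√17) = 1664 + 64*I*√17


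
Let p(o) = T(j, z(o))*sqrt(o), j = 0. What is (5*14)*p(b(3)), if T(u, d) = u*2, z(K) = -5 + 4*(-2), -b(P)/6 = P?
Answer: 0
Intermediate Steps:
b(P) = -6*P
z(K) = -13 (z(K) = -5 - 8 = -13)
T(u, d) = 2*u
p(o) = 0 (p(o) = (2*0)*sqrt(o) = 0*sqrt(o) = 0)
(5*14)*p(b(3)) = (5*14)*0 = 70*0 = 0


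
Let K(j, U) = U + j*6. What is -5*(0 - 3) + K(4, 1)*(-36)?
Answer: -885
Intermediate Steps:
K(j, U) = U + 6*j
-5*(0 - 3) + K(4, 1)*(-36) = -5*(0 - 3) + (1 + 6*4)*(-36) = -5*(-3) + (1 + 24)*(-36) = 15 + 25*(-36) = 15 - 900 = -885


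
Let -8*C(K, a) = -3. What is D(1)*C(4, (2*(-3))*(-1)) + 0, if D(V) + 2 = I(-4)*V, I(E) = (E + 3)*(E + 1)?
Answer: 3/8 ≈ 0.37500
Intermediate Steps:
I(E) = (1 + E)*(3 + E) (I(E) = (3 + E)*(1 + E) = (1 + E)*(3 + E))
C(K, a) = 3/8 (C(K, a) = -1/8*(-3) = 3/8)
D(V) = -2 + 3*V (D(V) = -2 + (3 + (-4)**2 + 4*(-4))*V = -2 + (3 + 16 - 16)*V = -2 + 3*V)
D(1)*C(4, (2*(-3))*(-1)) + 0 = (-2 + 3*1)*(3/8) + 0 = (-2 + 3)*(3/8) + 0 = 1*(3/8) + 0 = 3/8 + 0 = 3/8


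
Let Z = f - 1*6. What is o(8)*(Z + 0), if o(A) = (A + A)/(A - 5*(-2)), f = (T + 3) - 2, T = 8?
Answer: 8/3 ≈ 2.6667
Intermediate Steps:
f = 9 (f = (8 + 3) - 2 = 11 - 2 = 9)
o(A) = 2*A/(10 + A) (o(A) = (2*A)/(A + 10) = (2*A)/(10 + A) = 2*A/(10 + A))
Z = 3 (Z = 9 - 1*6 = 9 - 6 = 3)
o(8)*(Z + 0) = (2*8/(10 + 8))*(3 + 0) = (2*8/18)*3 = (2*8*(1/18))*3 = (8/9)*3 = 8/3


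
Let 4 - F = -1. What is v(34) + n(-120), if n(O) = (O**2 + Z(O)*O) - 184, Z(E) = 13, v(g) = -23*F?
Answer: 12541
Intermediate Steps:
F = 5 (F = 4 - 1*(-1) = 4 + 1 = 5)
v(g) = -115 (v(g) = -23*5 = -115)
n(O) = -184 + O**2 + 13*O (n(O) = (O**2 + 13*O) - 184 = -184 + O**2 + 13*O)
v(34) + n(-120) = -115 + (-184 + (-120)**2 + 13*(-120)) = -115 + (-184 + 14400 - 1560) = -115 + 12656 = 12541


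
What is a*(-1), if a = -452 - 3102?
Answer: 3554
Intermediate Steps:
a = -3554
a*(-1) = -3554*(-1) = 3554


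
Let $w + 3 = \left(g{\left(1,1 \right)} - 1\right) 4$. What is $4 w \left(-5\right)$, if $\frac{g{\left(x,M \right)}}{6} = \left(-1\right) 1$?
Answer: $620$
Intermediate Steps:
$g{\left(x,M \right)} = -6$ ($g{\left(x,M \right)} = 6 \left(\left(-1\right) 1\right) = 6 \left(-1\right) = -6$)
$w = -31$ ($w = -3 + \left(-6 - 1\right) 4 = -3 - 28 = -31$)
$4 w \left(-5\right) = 4 \left(-31\right) \left(-5\right) = \left(-124\right) \left(-5\right) = 620$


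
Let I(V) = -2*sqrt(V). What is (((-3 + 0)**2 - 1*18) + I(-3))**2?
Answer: 69 + 36*I*sqrt(3) ≈ 69.0 + 62.354*I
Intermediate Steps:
(((-3 + 0)**2 - 1*18) + I(-3))**2 = (((-3 + 0)**2 - 1*18) - 2*I*sqrt(3))**2 = (((-3)**2 - 18) - 2*I*sqrt(3))**2 = ((9 - 18) - 2*I*sqrt(3))**2 = (-9 - 2*I*sqrt(3))**2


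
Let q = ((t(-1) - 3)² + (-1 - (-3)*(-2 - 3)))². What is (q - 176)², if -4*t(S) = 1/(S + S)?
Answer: 226453208641/16777216 ≈ 13498.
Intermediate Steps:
t(S) = -1/(8*S) (t(S) = -1/(4*(S + S)) = -1/(2*S)/4 = -1/(8*S))
q = 245025/4096 (q = ((-⅛/(-1) - 3)² + (-1 - (-3)*(-2 - 3)))² = ((-⅛*(-1) - 3)² + (-1 - (-3)*(-5)))² = ((⅛ - 3)² + (-1 - 1*15))² = ((-23/8)² + (-1 - 15))² = (529/64 - 16)² = (-495/64)² = 245025/4096 ≈ 59.821)
(q - 176)² = (245025/4096 - 176)² = (-475871/4096)² = 226453208641/16777216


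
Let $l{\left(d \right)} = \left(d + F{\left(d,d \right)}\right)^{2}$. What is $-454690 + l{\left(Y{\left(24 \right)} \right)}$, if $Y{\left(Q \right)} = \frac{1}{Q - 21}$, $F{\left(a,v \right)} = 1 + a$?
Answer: $- \frac{4092185}{9} \approx -4.5469 \cdot 10^{5}$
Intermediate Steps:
$Y{\left(Q \right)} = \frac{1}{-21 + Q}$
$l{\left(d \right)} = \left(1 + 2 d\right)^{2}$ ($l{\left(d \right)} = \left(d + \left(1 + d\right)\right)^{2} = \left(1 + 2 d\right)^{2}$)
$-454690 + l{\left(Y{\left(24 \right)} \right)} = -454690 + \left(1 + \frac{2}{-21 + 24}\right)^{2} = -454690 + \left(1 + \frac{2}{3}\right)^{2} = -454690 + \left(\frac{5}{3}\right)^{2} = -454690 + \frac{25}{9} = - \frac{4092185}{9}$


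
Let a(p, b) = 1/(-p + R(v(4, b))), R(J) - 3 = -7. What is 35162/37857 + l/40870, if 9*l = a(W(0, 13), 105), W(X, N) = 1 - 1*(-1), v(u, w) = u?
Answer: 25867264301/27849880620 ≈ 0.92881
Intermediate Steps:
W(X, N) = 2 (W(X, N) = 1 + 1 = 2)
R(J) = -4 (R(J) = 3 - 7 = -4)
a(p, b) = 1/(-4 - p) (a(p, b) = 1/(-p - 4) = 1/(-4 - p))
l = -1/54 (l = (-1/(4 + 2))/9 = (-1/6)/9 = (-1*⅙)/9 = (⅑)*(-⅙) = -1/54 ≈ -0.018519)
35162/37857 + l/40870 = 35162/37857 - 1/54/40870 = 35162*(1/37857) - 1/54*1/40870 = 35162/37857 - 1/2206980 = 25867264301/27849880620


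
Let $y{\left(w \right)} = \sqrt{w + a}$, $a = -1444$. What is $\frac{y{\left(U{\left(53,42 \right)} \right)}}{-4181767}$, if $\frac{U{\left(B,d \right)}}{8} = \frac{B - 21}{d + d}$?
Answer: $- \frac{2 i \sqrt{158865}}{87817107} \approx - 9.0775 \cdot 10^{-6} i$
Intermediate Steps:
$U{\left(B,d \right)} = \frac{4 \left(-21 + B\right)}{d}$ ($U{\left(B,d \right)} = 8 \frac{B - 21}{d + d} = 8 \frac{-21 + B}{2 d} = \frac{4 \left(-21 + B\right)}{d}$)
$y{\left(w \right)} = \sqrt{-1444 + w}$ ($y{\left(w \right)} = \sqrt{w - 1444} = \sqrt{-1444 + w}$)
$\frac{y{\left(U{\left(53,42 \right)} \right)}}{-4181767} = \frac{\sqrt{-1444 + \frac{4 \left(-21 + 53\right)}{42}}}{-4181767} = \sqrt{-1444 + 4 \cdot \frac{1}{42} \cdot 32} \left(- \frac{1}{4181767}\right) = \sqrt{-1444 + \frac{64}{21}} \left(- \frac{1}{4181767}\right) = \sqrt{- \frac{30260}{21}} \left(- \frac{1}{4181767}\right) = \frac{2 i \sqrt{158865}}{21} \left(- \frac{1}{4181767}\right) = - \frac{2 i \sqrt{158865}}{87817107}$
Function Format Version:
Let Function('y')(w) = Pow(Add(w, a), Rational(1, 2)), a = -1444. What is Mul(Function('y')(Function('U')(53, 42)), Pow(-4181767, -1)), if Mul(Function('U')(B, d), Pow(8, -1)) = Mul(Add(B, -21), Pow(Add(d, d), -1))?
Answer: Mul(Rational(-2, 87817107), I, Pow(158865, Rational(1, 2))) ≈ Mul(-9.0775e-6, I)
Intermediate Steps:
Function('U')(B, d) = Mul(4, Pow(d, -1), Add(-21, B)) (Function('U')(B, d) = Mul(8, Mul(Add(B, -21), Pow(Add(d, d), -1))) = Mul(8, Mul(Add(-21, B), Pow(Mul(2, d), -1))) = Mul(8, Mul(Add(-21, B), Mul(Rational(1, 2), Pow(d, -1)))) = Mul(8, Mul(Rational(1, 2), Pow(d, -1), Add(-21, B))) = Mul(4, Pow(d, -1), Add(-21, B)))
Function('y')(w) = Pow(Add(-1444, w), Rational(1, 2)) (Function('y')(w) = Pow(Add(w, -1444), Rational(1, 2)) = Pow(Add(-1444, w), Rational(1, 2)))
Mul(Function('y')(Function('U')(53, 42)), Pow(-4181767, -1)) = Mul(Pow(Add(-1444, Mul(4, Pow(42, -1), Add(-21, 53))), Rational(1, 2)), Pow(-4181767, -1)) = Mul(Pow(Add(-1444, Mul(4, Rational(1, 42), 32)), Rational(1, 2)), Rational(-1, 4181767)) = Mul(Pow(Add(-1444, Rational(64, 21)), Rational(1, 2)), Rational(-1, 4181767)) = Mul(Pow(Rational(-30260, 21), Rational(1, 2)), Rational(-1, 4181767)) = Mul(Mul(Rational(2, 21), I, Pow(158865, Rational(1, 2))), Rational(-1, 4181767)) = Mul(Rational(-2, 87817107), I, Pow(158865, Rational(1, 2)))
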